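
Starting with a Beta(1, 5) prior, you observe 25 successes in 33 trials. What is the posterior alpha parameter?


For a Beta-Binomial conjugate model:
Posterior alpha = prior alpha + number of successes
= 1 + 25 = 26

26


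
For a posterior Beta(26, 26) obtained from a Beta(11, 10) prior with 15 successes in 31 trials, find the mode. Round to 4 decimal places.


Mode = (alpha - 1) / (alpha + beta - 2)
= 25 / 50
= 0.5

0.5


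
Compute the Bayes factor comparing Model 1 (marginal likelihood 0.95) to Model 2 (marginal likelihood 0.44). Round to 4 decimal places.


BF12 = marginal likelihood of M1 / marginal likelihood of M2
= 0.95/0.44
= 2.1591

2.1591


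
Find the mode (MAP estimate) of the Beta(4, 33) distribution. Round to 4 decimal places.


For Beta(a,b) with a,b > 1:
Mode = (a-1)/(a+b-2) = (4-1)/(37-2)
= 3/35 = 0.0857

0.0857


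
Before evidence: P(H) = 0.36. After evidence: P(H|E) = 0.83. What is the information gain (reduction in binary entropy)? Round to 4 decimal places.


Prior entropy = 0.9427
Posterior entropy = 0.6577
Information gain = 0.9427 - 0.6577 = 0.285

0.285


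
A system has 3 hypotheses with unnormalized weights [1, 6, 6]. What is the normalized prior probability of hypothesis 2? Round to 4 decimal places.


The normalized prior is the weight divided by the total.
Total weight = 13
P(H2) = 6 / 13 = 0.4615

0.4615


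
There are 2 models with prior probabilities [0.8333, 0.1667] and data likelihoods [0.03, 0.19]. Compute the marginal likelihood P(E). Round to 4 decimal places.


P(E) = sum over models of P(M_i) * P(E|M_i)
= 0.8333*0.03 + 0.1667*0.19
= 0.0567

0.0567


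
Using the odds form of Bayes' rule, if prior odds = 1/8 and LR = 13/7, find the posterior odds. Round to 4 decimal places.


Bayes' rule in odds form: posterior odds = prior odds * LR
= (1 * 13) / (8 * 7)
= 13/56 = 0.2321

0.2321


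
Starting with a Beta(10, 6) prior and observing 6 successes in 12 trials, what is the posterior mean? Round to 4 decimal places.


Posterior parameters: alpha = 10 + 6 = 16
beta = 6 + 6 = 12
Posterior mean = alpha / (alpha + beta) = 16 / 28
= 0.5714

0.5714


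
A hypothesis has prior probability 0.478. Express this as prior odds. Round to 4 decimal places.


Odds = P(H) / P(not H) = 0.478 / 0.522
= 0.9157

0.9157


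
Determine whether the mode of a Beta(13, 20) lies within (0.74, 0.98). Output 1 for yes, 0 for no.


First find the mode: (a-1)/(a+b-2) = 0.3871
Is 0.3871 in (0.74, 0.98)? 0

0


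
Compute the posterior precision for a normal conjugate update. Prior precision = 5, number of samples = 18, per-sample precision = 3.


tau_post = tau_0 + n * tau
= 5 + 18 * 3 = 59

59


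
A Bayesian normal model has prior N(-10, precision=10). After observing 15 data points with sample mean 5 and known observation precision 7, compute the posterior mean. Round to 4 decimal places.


Posterior mean = (prior_precision * prior_mean + n * data_precision * data_mean) / (prior_precision + n * data_precision)
Numerator = 10*-10 + 15*7*5 = 425
Denominator = 10 + 15*7 = 115
Posterior mean = 3.6957

3.6957


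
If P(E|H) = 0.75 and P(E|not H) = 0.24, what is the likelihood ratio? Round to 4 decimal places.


Likelihood ratio = P(E|H) / P(E|not H)
= 0.75 / 0.24
= 3.125

3.125


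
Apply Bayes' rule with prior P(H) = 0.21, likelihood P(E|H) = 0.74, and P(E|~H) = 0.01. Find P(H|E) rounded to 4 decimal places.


Step 1: Compute marginal P(E) = P(E|H)P(H) + P(E|~H)P(~H)
= 0.74*0.21 + 0.01*0.79 = 0.1633
Step 2: P(H|E) = P(E|H)P(H)/P(E) = 0.1554/0.1633
= 0.9516

0.9516


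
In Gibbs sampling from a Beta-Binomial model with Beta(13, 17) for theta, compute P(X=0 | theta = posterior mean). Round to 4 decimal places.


Posterior mean = alpha/(alpha+beta) = 13/30 = 0.4333
P(X=0|theta=mean) = 1 - theta = 0.5667

0.5667


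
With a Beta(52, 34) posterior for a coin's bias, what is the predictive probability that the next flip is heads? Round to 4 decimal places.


The predictive probability equals the posterior mean.
P(next = heads) = alpha / (alpha + beta)
= 52 / 86 = 0.6047

0.6047


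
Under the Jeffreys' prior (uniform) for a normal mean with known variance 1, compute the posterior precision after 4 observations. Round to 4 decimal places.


Prior precision = 0 (flat prior).
Post. prec. = 0 + n/var = 4/1 = 4.0

4.0


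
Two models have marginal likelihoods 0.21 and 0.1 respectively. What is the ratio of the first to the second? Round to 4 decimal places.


Evidence ratio = 0.21 / 0.1
= 2.1

2.1


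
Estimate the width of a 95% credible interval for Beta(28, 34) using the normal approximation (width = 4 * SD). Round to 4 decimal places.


For Beta(a,b): Var = ab/((a+b)^2(a+b+1))
Var = 0.0039, SD = 0.0627
Approximate 95% CI width = 4 * 0.0627 = 0.2508

0.2508


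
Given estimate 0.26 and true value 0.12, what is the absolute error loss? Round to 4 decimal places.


Absolute error = |estimate - true|
= |0.14| = 0.14

0.14


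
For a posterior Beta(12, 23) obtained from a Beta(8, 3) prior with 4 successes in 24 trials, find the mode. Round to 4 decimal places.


Mode = (alpha - 1) / (alpha + beta - 2)
= 11 / 33
= 0.3333

0.3333


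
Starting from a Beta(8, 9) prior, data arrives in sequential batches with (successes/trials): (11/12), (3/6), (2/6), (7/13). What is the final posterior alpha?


In sequential Bayesian updating, we sum all successes.
Total successes = 23
Final alpha = 8 + 23 = 31

31


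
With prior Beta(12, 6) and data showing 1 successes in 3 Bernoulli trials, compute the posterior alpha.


Conjugate update: alpha_posterior = alpha_prior + k
= 12 + 1 = 13

13


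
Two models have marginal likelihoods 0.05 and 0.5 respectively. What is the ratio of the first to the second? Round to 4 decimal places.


Evidence ratio = 0.05 / 0.5
= 0.1

0.1


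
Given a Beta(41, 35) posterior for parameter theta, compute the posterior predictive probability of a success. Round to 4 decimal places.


For a Beta-Bernoulli model, the predictive probability is the mean:
P(success) = 41/(41+35) = 41/76 = 0.5395

0.5395


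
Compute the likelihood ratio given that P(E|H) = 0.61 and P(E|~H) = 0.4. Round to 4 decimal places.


LR = P(E|H) / P(E|~H)
= 0.61 / 0.4 = 1.525

1.525


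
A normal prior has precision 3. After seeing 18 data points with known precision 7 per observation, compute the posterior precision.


In the conjugate normal model, precisions add:
tau_posterior = tau_prior + n * tau_data
= 3 + 18*7 = 129

129


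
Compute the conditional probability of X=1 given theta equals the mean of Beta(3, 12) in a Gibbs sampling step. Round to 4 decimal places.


Mean of Beta(3, 12) = 0.2
P(X=1 | theta=0.2) = 0.2

0.2


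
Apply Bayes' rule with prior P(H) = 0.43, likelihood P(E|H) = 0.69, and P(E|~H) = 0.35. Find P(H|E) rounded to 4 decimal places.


Step 1: Compute marginal P(E) = P(E|H)P(H) + P(E|~H)P(~H)
= 0.69*0.43 + 0.35*0.57 = 0.4962
Step 2: P(H|E) = P(E|H)P(H)/P(E) = 0.2967/0.4962
= 0.5979

0.5979


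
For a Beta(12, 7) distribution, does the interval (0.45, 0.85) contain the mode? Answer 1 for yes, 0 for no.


Mode of Beta(a,b) = (a-1)/(a+b-2)
= (12-1)/(12+7-2) = 0.6471
Check: 0.45 <= 0.6471 <= 0.85?
Result: 1

1


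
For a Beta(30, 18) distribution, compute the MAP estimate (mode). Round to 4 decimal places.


MAP = mode = (a-1)/(a+b-2)
= (30-1)/(30+18-2)
= 29/46 = 0.6304

0.6304


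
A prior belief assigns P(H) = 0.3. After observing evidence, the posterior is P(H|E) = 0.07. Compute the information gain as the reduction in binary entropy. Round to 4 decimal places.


H(prior) = -0.3*log2(0.3) - 0.7*log2(0.7)
= 0.8813
H(post) = -0.07*log2(0.07) - 0.93*log2(0.93)
= 0.3659
IG = 0.8813 - 0.3659 = 0.5154

0.5154


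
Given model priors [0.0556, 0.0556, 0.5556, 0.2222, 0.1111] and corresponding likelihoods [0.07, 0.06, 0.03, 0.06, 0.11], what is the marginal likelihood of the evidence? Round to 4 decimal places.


P(E) = sum_i P(M_i) P(E|M_i)
= 0.0039 + 0.0033 + 0.0167 + 0.0133 + 0.0122
= 0.0494

0.0494


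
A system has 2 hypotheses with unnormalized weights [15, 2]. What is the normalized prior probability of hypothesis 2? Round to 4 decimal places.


The normalized prior is the weight divided by the total.
Total weight = 17
P(H2) = 2 / 17 = 0.1176

0.1176


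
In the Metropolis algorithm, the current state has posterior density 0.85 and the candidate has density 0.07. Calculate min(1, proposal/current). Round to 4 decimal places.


Ratio = 0.07/0.85 = 0.0824
Acceptance probability = min(1, 0.0824)
= 0.0824

0.0824


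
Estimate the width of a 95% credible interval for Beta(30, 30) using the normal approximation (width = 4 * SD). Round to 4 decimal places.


For Beta(a,b): Var = ab/((a+b)^2(a+b+1))
Var = 0.0041, SD = 0.064
Approximate 95% CI width = 4 * 0.064 = 0.2561

0.2561


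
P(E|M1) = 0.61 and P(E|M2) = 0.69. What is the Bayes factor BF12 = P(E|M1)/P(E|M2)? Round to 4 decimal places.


Bayes factor BF12 = P(E|M1) / P(E|M2)
= 0.61 / 0.69
= 0.8841

0.8841


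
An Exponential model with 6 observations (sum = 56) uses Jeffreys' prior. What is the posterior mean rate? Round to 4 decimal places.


Posterior Gamma(6, 56)
E[lambda] = 6/56 = 0.1071

0.1071


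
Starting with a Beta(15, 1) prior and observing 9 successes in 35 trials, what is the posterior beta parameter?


Posterior beta = prior beta + failures
Failures = 35 - 9 = 26
beta_post = 1 + 26 = 27

27


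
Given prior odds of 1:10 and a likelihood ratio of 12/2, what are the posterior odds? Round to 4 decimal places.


Posterior odds = prior odds * LR
Prior odds = 1/10 = 0.1
LR = 12/2 = 6.0
Posterior odds = 0.1 * 6.0 = 0.6

0.6


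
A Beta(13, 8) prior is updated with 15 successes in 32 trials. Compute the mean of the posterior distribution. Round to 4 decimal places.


After update: Beta(28, 25)
Mean = 28 / (28 + 25) = 28 / 53
= 0.5283

0.5283


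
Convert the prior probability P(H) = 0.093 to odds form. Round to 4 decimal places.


P(not H) = 1 - 0.093 = 0.907
Odds = 0.093 / 0.907 = 0.1025

0.1025


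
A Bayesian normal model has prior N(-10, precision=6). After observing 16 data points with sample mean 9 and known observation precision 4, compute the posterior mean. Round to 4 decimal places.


Posterior mean = (prior_precision * prior_mean + n * data_precision * data_mean) / (prior_precision + n * data_precision)
Numerator = 6*-10 + 16*4*9 = 516
Denominator = 6 + 16*4 = 70
Posterior mean = 7.3714

7.3714


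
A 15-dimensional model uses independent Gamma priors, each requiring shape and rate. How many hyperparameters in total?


Per parameter: 2 (shape and rate).
Total = 15 * 2 = 30

30


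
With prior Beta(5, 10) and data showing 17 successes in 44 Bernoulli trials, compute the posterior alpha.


Conjugate update: alpha_posterior = alpha_prior + k
= 5 + 17 = 22

22


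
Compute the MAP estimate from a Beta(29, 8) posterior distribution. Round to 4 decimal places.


MAP = mode of Beta distribution
= (alpha - 1)/(alpha + beta - 2)
= (29-1)/(29+8-2)
= 28/35 = 0.8

0.8


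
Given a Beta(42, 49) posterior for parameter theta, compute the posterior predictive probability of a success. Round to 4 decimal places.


For a Beta-Bernoulli model, the predictive probability is the mean:
P(success) = 42/(42+49) = 42/91 = 0.4615

0.4615


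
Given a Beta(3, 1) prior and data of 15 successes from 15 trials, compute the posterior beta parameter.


Number of failures = 15 - 15 = 0
Posterior beta = 1 + 0 = 1

1


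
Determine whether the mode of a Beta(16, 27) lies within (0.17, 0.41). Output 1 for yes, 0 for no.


First find the mode: (a-1)/(a+b-2) = 0.3659
Is 0.3659 in (0.17, 0.41)? 1

1


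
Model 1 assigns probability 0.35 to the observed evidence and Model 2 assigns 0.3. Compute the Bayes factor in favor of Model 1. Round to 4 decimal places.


BF = P(data|M1) / P(data|M2)
= 0.35 / 0.3 = 1.1667

1.1667


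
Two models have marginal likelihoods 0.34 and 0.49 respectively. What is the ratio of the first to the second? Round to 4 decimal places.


Evidence ratio = 0.34 / 0.49
= 0.6939

0.6939


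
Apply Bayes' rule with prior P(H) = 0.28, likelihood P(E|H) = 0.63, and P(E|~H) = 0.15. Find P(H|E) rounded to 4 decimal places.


Step 1: Compute marginal P(E) = P(E|H)P(H) + P(E|~H)P(~H)
= 0.63*0.28 + 0.15*0.72 = 0.2844
Step 2: P(H|E) = P(E|H)P(H)/P(E) = 0.1764/0.2844
= 0.6203

0.6203


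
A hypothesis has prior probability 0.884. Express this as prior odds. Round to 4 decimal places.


Odds = P(H) / P(not H) = 0.884 / 0.116
= 7.6207

7.6207


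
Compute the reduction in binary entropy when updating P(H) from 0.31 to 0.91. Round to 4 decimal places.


H_before = -p*log2(p) - (1-p)*log2(1-p) for p=0.31: 0.8932
H_after for p=0.91: 0.4365
Reduction = 0.8932 - 0.4365 = 0.4567

0.4567


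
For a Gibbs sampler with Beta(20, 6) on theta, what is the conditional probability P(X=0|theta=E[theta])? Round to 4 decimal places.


E[theta] = 20/(20+6) = 0.7692
P(X=0|theta) = 1 - theta = 0.2308

0.2308


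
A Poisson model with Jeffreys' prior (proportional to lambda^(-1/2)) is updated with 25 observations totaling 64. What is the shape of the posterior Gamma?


Posterior = Gamma(0.5 + S, n)
= Gamma(0.5 + 64, 25)
Posterior shape = 0.5 + S = 0.5 + 64 = 64.5

64.5


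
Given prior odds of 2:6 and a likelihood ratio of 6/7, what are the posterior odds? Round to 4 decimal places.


Posterior odds = prior odds * LR
Prior odds = 2/6 = 0.3333
LR = 6/7 = 0.8571
Posterior odds = 0.3333 * 0.8571 = 0.2857

0.2857


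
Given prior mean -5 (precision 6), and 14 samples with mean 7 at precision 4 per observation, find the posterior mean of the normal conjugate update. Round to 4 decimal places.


The posterior mean is a precision-weighted average of prior and data.
Post. prec. = 6 + 56 = 62
Post. mean = (-30 + 392)/62 = 362/62 = 5.8387

5.8387


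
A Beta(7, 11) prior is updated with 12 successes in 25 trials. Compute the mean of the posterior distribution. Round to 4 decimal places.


After update: Beta(19, 24)
Mean = 19 / (19 + 24) = 19 / 43
= 0.4419

0.4419


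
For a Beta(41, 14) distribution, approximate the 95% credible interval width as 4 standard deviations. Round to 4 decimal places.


Variance of Beta(a,b) = ab / ((a+b)^2 * (a+b+1))
= 41*14 / ((55)^2 * 56)
= 0.0034
SD = sqrt(0.0034) = 0.0582
Width = 4 * SD = 0.2328

0.2328


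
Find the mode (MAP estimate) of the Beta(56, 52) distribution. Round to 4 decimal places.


For Beta(a,b) with a,b > 1:
Mode = (a-1)/(a+b-2) = (56-1)/(108-2)
= 55/106 = 0.5189

0.5189


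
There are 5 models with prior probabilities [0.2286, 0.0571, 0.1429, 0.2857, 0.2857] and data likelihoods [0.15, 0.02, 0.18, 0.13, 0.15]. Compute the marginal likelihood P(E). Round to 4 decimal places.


P(E) = sum over models of P(M_i) * P(E|M_i)
= 0.2286*0.15 + 0.0571*0.02 + 0.1429*0.18 + 0.2857*0.13 + 0.2857*0.15
= 0.1411

0.1411


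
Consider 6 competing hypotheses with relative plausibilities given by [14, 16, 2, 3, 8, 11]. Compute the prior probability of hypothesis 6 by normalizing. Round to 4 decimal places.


Sum of weights = 14 + 16 + 2 + 3 + 8 + 11 = 54
Normalized prior for H6 = 11 / 54
= 0.2037

0.2037


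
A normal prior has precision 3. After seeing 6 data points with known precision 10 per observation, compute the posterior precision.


In the conjugate normal model, precisions add:
tau_posterior = tau_prior + n * tau_data
= 3 + 6*10 = 63

63


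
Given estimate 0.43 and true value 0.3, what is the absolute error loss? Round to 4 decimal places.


Absolute error = |estimate - true|
= |0.13| = 0.13

0.13


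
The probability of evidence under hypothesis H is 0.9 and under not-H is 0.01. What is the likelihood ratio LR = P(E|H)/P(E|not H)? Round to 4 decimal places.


LR = 0.9 / 0.01
= 90.0

90.0


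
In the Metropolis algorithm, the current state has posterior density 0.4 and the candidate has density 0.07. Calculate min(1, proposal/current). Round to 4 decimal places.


Ratio = 0.07/0.4 = 0.175
Acceptance probability = min(1, 0.175)
= 0.175

0.175


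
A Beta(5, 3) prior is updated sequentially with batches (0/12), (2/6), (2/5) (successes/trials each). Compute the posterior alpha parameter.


Sequential conjugate updating is equivalent to a single batch update.
Total successes across all batches = 4
alpha_posterior = alpha_prior + total_successes = 5 + 4
= 9

9


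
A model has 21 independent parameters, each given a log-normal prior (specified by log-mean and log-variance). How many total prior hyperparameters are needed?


Each log-normal prior needs 2 hyperparameters (log-mean and log-variance).
Total = 2 * 21 = 42

42


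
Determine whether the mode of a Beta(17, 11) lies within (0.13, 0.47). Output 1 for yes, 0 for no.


First find the mode: (a-1)/(a+b-2) = 0.6154
Is 0.6154 in (0.13, 0.47)? 0

0


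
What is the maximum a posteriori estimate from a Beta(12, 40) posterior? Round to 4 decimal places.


The MAP estimate equals the mode of the distribution.
Mode of Beta(a,b) = (a-1)/(a+b-2)
= 11/50
= 0.22

0.22


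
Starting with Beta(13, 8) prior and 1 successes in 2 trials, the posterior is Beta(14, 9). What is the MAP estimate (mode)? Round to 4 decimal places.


The mode of Beta(a, b) when a > 1 and b > 1 is (a-1)/(a+b-2)
= (14 - 1) / (14 + 9 - 2)
= 13 / 21
= 0.619

0.619


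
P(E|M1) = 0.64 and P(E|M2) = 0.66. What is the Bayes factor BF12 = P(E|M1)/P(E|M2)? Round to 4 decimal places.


Bayes factor BF12 = P(E|M1) / P(E|M2)
= 0.64 / 0.66
= 0.9697

0.9697


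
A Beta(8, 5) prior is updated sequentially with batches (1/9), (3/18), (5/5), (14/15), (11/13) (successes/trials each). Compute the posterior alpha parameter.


Sequential conjugate updating is equivalent to a single batch update.
Total successes across all batches = 34
alpha_posterior = alpha_prior + total_successes = 8 + 34
= 42

42


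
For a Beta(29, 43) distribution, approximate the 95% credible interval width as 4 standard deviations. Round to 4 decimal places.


Variance of Beta(a,b) = ab / ((a+b)^2 * (a+b+1))
= 29*43 / ((72)^2 * 73)
= 0.0033
SD = sqrt(0.0033) = 0.0574
Width = 4 * SD = 0.2296

0.2296


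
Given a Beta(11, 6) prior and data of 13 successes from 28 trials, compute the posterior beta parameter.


Number of failures = 28 - 13 = 15
Posterior beta = 6 + 15 = 21

21


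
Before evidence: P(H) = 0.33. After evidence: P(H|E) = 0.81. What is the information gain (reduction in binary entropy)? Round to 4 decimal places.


Prior entropy = 0.9149
Posterior entropy = 0.7015
Information gain = 0.9149 - 0.7015 = 0.2135

0.2135


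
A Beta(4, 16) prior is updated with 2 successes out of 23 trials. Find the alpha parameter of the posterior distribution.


In the Beta-Binomial conjugate update:
alpha_post = alpha_prior + successes
= 4 + 2
= 6

6


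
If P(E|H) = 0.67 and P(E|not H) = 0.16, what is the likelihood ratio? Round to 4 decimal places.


Likelihood ratio = P(E|H) / P(E|not H)
= 0.67 / 0.16
= 4.1875

4.1875


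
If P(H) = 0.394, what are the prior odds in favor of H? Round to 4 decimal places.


Prior odds = P(H) / (1 - P(H))
= 0.394 / 0.606
= 0.6502

0.6502


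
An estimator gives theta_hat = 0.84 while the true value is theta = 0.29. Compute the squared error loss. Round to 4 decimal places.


The squared error loss is (theta_hat - theta)^2
= (0.84 - 0.29)^2
= (0.55)^2 = 0.3025

0.3025


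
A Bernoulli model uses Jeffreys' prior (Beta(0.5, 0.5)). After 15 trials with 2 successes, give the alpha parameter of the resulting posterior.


Posterior = Beta(prior_alpha + successes, prior_beta + failures)
= Beta(0.5 + 2, 0.5 + 13)
Posterior alpha = 0.5 + k = 0.5 + 2 = 2.5

2.5


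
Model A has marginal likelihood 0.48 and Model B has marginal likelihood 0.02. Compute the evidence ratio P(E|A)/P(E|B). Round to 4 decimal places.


Evidence ratio = P(E|A) / P(E|B)
= 0.48 / 0.02
= 24.0

24.0


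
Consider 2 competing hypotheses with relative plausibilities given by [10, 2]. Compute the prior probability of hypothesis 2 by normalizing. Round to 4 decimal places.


Sum of weights = 10 + 2 = 12
Normalized prior for H2 = 2 / 12
= 0.1667

0.1667


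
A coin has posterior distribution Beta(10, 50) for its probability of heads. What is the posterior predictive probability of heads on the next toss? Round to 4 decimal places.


Posterior predictive = E[theta] = alpha/(alpha+beta)
= 10/60
= 0.1667

0.1667


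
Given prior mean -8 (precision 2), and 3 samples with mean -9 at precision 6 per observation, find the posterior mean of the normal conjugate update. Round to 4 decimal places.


The posterior mean is a precision-weighted average of prior and data.
Post. prec. = 2 + 18 = 20
Post. mean = (-16 + -162)/20 = -178/20 = -8.9

-8.9


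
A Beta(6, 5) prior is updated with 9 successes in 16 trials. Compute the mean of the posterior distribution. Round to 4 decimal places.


After update: Beta(15, 12)
Mean = 15 / (15 + 12) = 15 / 27
= 0.5556

0.5556


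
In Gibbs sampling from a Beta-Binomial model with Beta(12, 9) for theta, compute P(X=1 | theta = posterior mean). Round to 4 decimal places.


Posterior mean = alpha/(alpha+beta) = 12/21 = 0.5714
P(X=1|theta=mean) = theta = 0.5714

0.5714


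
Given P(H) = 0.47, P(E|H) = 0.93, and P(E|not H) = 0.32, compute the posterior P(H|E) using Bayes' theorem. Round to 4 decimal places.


By Bayes' theorem: P(H|E) = P(E|H)*P(H) / P(E)
P(E) = P(E|H)*P(H) + P(E|not H)*P(not H)
P(E) = 0.93*0.47 + 0.32*0.53 = 0.6067
P(H|E) = 0.93*0.47 / 0.6067 = 0.7205

0.7205


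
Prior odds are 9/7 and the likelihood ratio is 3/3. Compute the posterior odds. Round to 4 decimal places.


Posterior odds = prior odds * likelihood ratio
= (9/7) * (3/3)
= 27 / 21
= 1.2857

1.2857


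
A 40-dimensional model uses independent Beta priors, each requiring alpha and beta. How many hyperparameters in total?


Per parameter: 2 (alpha and beta).
Total = 40 * 2 = 80

80


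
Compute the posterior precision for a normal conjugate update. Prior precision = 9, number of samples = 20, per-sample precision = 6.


tau_post = tau_0 + n * tau
= 9 + 20 * 6 = 129

129


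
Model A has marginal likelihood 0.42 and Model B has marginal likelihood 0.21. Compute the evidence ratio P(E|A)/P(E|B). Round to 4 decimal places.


Evidence ratio = P(E|A) / P(E|B)
= 0.42 / 0.21
= 2.0

2.0


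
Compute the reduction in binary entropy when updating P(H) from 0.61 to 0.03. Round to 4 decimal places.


H_before = -p*log2(p) - (1-p)*log2(1-p) for p=0.61: 0.9648
H_after for p=0.03: 0.1944
Reduction = 0.9648 - 0.1944 = 0.7704

0.7704


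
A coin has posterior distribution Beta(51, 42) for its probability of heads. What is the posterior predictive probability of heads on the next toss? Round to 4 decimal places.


Posterior predictive = E[theta] = alpha/(alpha+beta)
= 51/93
= 0.5484

0.5484


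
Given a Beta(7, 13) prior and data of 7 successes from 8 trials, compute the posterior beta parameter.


Number of failures = 8 - 7 = 1
Posterior beta = 13 + 1 = 14

14


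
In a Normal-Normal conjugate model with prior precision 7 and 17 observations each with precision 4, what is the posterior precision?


Posterior precision = prior precision + n * observation precision
= 7 + 17 * 4
= 7 + 68 = 75

75


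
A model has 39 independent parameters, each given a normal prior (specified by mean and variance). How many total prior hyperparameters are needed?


Each normal prior needs 2 hyperparameters (mean and variance).
Total = 2 * 39 = 78

78


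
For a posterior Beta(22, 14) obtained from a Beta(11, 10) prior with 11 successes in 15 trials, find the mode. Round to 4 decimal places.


Mode = (alpha - 1) / (alpha + beta - 2)
= 21 / 34
= 0.6176

0.6176


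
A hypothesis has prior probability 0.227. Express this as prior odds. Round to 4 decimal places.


Odds = P(H) / P(not H) = 0.227 / 0.773
= 0.2937

0.2937


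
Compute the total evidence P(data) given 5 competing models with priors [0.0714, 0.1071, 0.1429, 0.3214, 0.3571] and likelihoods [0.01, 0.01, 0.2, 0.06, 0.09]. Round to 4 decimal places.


Marginal likelihood = sum P(model_i) * P(data|model_i)
Model 1: 0.0714 * 0.01 = 0.0007
Model 2: 0.1071 * 0.01 = 0.0011
Model 3: 0.1429 * 0.2 = 0.0286
Model 4: 0.3214 * 0.06 = 0.0193
Model 5: 0.3571 * 0.09 = 0.0321
Total = 0.0818

0.0818


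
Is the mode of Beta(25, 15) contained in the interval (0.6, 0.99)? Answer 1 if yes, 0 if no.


Mode = (a-1)/(a+b-2) = 24/38 = 0.6316
Interval: (0.6, 0.99)
Contains mode? 1

1


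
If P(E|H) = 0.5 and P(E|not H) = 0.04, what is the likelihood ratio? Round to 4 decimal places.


Likelihood ratio = P(E|H) / P(E|not H)
= 0.5 / 0.04
= 12.5

12.5


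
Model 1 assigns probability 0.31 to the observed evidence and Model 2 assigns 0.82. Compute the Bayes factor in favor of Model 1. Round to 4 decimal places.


BF = P(data|M1) / P(data|M2)
= 0.31 / 0.82 = 0.378

0.378


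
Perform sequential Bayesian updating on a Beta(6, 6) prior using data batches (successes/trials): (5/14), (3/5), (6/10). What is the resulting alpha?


Accumulate successes: 14
Posterior alpha = prior alpha + sum of successes
= 6 + 14 = 20

20


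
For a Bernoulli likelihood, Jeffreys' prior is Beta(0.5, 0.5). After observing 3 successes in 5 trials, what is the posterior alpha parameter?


Jeffreys' prior for Bernoulli is Beta(0.5, 0.5).
Posterior is Beta(0.5 + k, 0.5 + n - k).
Posterior alpha = 0.5 + k = 0.5 + 3 = 3.5

3.5


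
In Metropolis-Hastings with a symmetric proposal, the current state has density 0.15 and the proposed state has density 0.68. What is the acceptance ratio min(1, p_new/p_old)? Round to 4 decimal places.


Ratio = p_new / p_old = 0.68 / 0.15 = 4.5333
Acceptance = min(1, 4.5333) = 1.0

1.0


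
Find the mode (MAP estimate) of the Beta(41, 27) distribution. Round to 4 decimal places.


For Beta(a,b) with a,b > 1:
Mode = (a-1)/(a+b-2) = (41-1)/(68-2)
= 40/66 = 0.6061

0.6061


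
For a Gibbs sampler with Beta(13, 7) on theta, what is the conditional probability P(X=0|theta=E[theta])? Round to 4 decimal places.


E[theta] = 13/(13+7) = 0.65
P(X=0|theta) = 1 - theta = 0.35

0.35


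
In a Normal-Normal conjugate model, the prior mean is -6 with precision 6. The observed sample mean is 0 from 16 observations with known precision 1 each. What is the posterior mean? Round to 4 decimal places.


Posterior precision = tau0 + n*tau = 6 + 16*1 = 22
Posterior mean = (tau0*mu0 + n*tau*xbar) / posterior_precision
= (6*-6 + 16*1*0) / 22
= -36 / 22 = -1.6364

-1.6364


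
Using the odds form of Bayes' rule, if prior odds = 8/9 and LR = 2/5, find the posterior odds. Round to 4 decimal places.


Bayes' rule in odds form: posterior odds = prior odds * LR
= (8 * 2) / (9 * 5)
= 16/45 = 0.3556

0.3556


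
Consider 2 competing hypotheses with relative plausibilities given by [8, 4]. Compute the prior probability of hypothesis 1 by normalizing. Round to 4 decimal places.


Sum of weights = 8 + 4 = 12
Normalized prior for H1 = 8 / 12
= 0.6667

0.6667


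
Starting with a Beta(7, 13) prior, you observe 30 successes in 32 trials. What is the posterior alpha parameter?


For a Beta-Binomial conjugate model:
Posterior alpha = prior alpha + number of successes
= 7 + 30 = 37

37


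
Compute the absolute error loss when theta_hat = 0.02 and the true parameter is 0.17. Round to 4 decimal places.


L = |theta_hat - theta_true|
= |0.02 - 0.17| = 0.15

0.15


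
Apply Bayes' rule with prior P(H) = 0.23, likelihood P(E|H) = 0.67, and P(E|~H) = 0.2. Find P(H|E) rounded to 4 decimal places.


Step 1: Compute marginal P(E) = P(E|H)P(H) + P(E|~H)P(~H)
= 0.67*0.23 + 0.2*0.77 = 0.3081
Step 2: P(H|E) = P(E|H)P(H)/P(E) = 0.1541/0.3081
= 0.5002

0.5002


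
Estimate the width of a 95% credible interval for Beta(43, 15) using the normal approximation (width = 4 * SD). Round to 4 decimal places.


For Beta(a,b): Var = ab/((a+b)^2(a+b+1))
Var = 0.0032, SD = 0.057
Approximate 95% CI width = 4 * 0.057 = 0.228

0.228


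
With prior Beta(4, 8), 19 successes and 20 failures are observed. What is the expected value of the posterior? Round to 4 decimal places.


Posterior = Beta(23, 28)
E[theta] = alpha/(alpha+beta)
= 23/51 = 0.451

0.451


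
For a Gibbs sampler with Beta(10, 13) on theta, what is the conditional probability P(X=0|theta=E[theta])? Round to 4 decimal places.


E[theta] = 10/(10+13) = 0.4348
P(X=0|theta) = 1 - theta = 0.5652

0.5652


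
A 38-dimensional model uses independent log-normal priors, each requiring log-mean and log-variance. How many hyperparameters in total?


Per parameter: 2 (log-mean and log-variance).
Total = 38 * 2 = 76

76


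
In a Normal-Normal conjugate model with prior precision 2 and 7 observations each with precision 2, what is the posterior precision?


Posterior precision = prior precision + n * observation precision
= 2 + 7 * 2
= 2 + 14 = 16

16


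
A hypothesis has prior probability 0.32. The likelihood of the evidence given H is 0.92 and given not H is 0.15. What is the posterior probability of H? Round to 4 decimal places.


Using Bayes' theorem:
P(E) = 0.32 * 0.92 + 0.68 * 0.15
P(E) = 0.3964
P(H|E) = (0.32 * 0.92) / 0.3964 = 0.7427

0.7427


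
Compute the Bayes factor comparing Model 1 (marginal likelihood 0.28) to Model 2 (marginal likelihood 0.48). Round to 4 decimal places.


BF12 = marginal likelihood of M1 / marginal likelihood of M2
= 0.28/0.48
= 0.5833

0.5833


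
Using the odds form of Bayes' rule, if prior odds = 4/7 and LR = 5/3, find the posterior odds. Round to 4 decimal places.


Bayes' rule in odds form: posterior odds = prior odds * LR
= (4 * 5) / (7 * 3)
= 20/21 = 0.9524

0.9524


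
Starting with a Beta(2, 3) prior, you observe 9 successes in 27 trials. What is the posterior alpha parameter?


For a Beta-Binomial conjugate model:
Posterior alpha = prior alpha + number of successes
= 2 + 9 = 11

11


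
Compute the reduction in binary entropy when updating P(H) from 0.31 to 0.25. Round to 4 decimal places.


H_before = -p*log2(p) - (1-p)*log2(1-p) for p=0.31: 0.8932
H_after for p=0.25: 0.8113
Reduction = 0.8932 - 0.8113 = 0.0819

0.0819


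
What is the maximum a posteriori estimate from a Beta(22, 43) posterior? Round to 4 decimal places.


The MAP estimate equals the mode of the distribution.
Mode of Beta(a,b) = (a-1)/(a+b-2)
= 21/63
= 0.3333

0.3333


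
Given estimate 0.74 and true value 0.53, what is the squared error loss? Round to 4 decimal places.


Squared error = (estimate - true)^2
Difference = 0.21
Loss = 0.21^2 = 0.0441

0.0441


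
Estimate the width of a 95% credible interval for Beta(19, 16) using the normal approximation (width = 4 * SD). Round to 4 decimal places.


For Beta(a,b): Var = ab/((a+b)^2(a+b+1))
Var = 0.0069, SD = 0.083
Approximate 95% CI width = 4 * 0.083 = 0.3321

0.3321


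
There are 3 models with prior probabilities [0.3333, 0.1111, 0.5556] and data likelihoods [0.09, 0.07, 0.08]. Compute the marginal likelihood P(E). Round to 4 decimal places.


P(E) = sum over models of P(M_i) * P(E|M_i)
= 0.3333*0.09 + 0.1111*0.07 + 0.5556*0.08
= 0.0822

0.0822


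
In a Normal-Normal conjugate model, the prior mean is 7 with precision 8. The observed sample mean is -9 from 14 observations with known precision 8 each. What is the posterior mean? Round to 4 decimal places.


Posterior precision = tau0 + n*tau = 8 + 14*8 = 120
Posterior mean = (tau0*mu0 + n*tau*xbar) / posterior_precision
= (8*7 + 14*8*-9) / 120
= -952 / 120 = -7.9333

-7.9333


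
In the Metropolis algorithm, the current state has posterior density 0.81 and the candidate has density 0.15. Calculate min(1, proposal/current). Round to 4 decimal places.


Ratio = 0.15/0.81 = 0.1852
Acceptance probability = min(1, 0.1852)
= 0.1852

0.1852


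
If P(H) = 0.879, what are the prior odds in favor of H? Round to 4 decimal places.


Prior odds = P(H) / (1 - P(H))
= 0.879 / 0.121
= 7.2645

7.2645


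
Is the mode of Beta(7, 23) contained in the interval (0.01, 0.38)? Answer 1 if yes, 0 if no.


Mode = (a-1)/(a+b-2) = 6/28 = 0.2143
Interval: (0.01, 0.38)
Contains mode? 1

1


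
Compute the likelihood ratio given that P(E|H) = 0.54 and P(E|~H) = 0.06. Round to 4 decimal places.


LR = P(E|H) / P(E|~H)
= 0.54 / 0.06 = 9.0

9.0


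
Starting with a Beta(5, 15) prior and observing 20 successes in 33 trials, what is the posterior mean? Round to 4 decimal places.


Posterior parameters: alpha = 5 + 20 = 25
beta = 15 + 13 = 28
Posterior mean = alpha / (alpha + beta) = 25 / 53
= 0.4717

0.4717


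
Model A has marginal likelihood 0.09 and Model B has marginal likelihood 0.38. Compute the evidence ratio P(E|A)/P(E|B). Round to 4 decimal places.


Evidence ratio = P(E|A) / P(E|B)
= 0.09 / 0.38
= 0.2368

0.2368


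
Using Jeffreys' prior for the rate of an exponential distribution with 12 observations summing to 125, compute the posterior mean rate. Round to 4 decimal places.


Jeffreys' prior leads to posterior Gamma(12, 125).
Mean = 12/125 = 0.096

0.096


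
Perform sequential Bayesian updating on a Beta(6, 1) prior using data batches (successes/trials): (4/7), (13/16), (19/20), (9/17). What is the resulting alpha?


Accumulate successes: 45
Posterior alpha = prior alpha + sum of successes
= 6 + 45 = 51

51


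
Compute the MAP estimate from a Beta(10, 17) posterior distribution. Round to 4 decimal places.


MAP = mode of Beta distribution
= (alpha - 1)/(alpha + beta - 2)
= (10-1)/(10+17-2)
= 9/25 = 0.36

0.36


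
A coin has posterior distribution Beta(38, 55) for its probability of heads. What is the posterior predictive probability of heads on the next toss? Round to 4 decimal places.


Posterior predictive = E[theta] = alpha/(alpha+beta)
= 38/93
= 0.4086

0.4086


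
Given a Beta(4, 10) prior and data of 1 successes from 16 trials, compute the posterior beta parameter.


Number of failures = 16 - 1 = 15
Posterior beta = 10 + 15 = 25

25


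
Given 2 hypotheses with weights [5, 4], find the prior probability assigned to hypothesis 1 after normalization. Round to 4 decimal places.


To normalize, divide each weight by the sum of all weights.
Sum = 9
Prior(H1) = 5/9 = 0.5556

0.5556


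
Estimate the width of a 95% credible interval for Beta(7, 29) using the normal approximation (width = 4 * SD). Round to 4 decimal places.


For Beta(a,b): Var = ab/((a+b)^2(a+b+1))
Var = 0.0042, SD = 0.0651
Approximate 95% CI width = 4 * 0.0651 = 0.2603

0.2603


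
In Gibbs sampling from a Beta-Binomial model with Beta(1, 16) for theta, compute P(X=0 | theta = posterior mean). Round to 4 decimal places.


Posterior mean = alpha/(alpha+beta) = 1/17 = 0.0588
P(X=0|theta=mean) = 1 - theta = 0.9412

0.9412


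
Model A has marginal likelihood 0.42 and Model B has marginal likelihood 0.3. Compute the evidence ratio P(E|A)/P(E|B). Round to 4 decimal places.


Evidence ratio = P(E|A) / P(E|B)
= 0.42 / 0.3
= 1.4

1.4


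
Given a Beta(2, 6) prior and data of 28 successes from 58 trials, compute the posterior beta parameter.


Number of failures = 58 - 28 = 30
Posterior beta = 6 + 30 = 36

36


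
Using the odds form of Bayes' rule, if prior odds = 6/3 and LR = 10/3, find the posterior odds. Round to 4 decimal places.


Bayes' rule in odds form: posterior odds = prior odds * LR
= (6 * 10) / (3 * 3)
= 60/9 = 6.6667

6.6667


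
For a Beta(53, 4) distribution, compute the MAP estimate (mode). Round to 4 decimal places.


MAP = mode = (a-1)/(a+b-2)
= (53-1)/(53+4-2)
= 52/55 = 0.9455

0.9455


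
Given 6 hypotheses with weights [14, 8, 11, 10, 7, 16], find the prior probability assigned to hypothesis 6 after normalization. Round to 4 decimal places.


To normalize, divide each weight by the sum of all weights.
Sum = 66
Prior(H6) = 16/66 = 0.2424

0.2424


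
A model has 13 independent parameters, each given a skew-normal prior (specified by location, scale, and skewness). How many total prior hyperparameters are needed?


Each skew-normal prior needs 3 hyperparameters (location, scale, and skewness).
Total = 3 * 13 = 39

39


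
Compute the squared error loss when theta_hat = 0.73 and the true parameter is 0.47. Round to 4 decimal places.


L = (theta_hat - theta_true)^2
= (0.73 - 0.47)^2
= 0.26^2 = 0.0676

0.0676


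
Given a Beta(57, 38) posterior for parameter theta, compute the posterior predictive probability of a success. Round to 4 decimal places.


For a Beta-Bernoulli model, the predictive probability is the mean:
P(success) = 57/(57+38) = 57/95 = 0.6

0.6


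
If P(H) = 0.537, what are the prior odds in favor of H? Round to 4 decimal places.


Prior odds = P(H) / (1 - P(H))
= 0.537 / 0.463
= 1.1598

1.1598


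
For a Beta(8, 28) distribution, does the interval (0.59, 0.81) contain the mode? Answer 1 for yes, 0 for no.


Mode of Beta(a,b) = (a-1)/(a+b-2)
= (8-1)/(8+28-2) = 0.2059
Check: 0.59 <= 0.2059 <= 0.81?
Result: 0

0


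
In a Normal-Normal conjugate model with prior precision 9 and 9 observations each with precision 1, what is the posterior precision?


Posterior precision = prior precision + n * observation precision
= 9 + 9 * 1
= 9 + 9 = 18

18


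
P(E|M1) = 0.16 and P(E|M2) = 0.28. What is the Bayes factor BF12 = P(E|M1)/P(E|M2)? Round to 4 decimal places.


Bayes factor BF12 = P(E|M1) / P(E|M2)
= 0.16 / 0.28
= 0.5714

0.5714


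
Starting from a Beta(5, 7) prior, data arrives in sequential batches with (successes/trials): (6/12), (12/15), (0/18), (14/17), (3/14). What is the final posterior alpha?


In sequential Bayesian updating, we sum all successes.
Total successes = 35
Final alpha = 5 + 35 = 40

40


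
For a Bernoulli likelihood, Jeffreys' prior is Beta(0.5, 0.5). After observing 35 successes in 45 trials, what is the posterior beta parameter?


Jeffreys' prior for Bernoulli is Beta(0.5, 0.5).
Posterior is Beta(0.5 + k, 0.5 + n - k).
Posterior beta = 0.5 + (n - k) = 0.5 + 10 = 10.5

10.5


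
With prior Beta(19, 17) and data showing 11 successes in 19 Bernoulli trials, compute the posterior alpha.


Conjugate update: alpha_posterior = alpha_prior + k
= 19 + 11 = 30

30


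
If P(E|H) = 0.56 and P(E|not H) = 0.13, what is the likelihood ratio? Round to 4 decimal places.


Likelihood ratio = P(E|H) / P(E|not H)
= 0.56 / 0.13
= 4.3077

4.3077


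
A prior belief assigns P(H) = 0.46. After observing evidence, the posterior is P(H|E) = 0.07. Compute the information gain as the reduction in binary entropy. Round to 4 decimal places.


H(prior) = -0.46*log2(0.46) - 0.54*log2(0.54)
= 0.9954
H(post) = -0.07*log2(0.07) - 0.93*log2(0.93)
= 0.3659
IG = 0.9954 - 0.3659 = 0.6295

0.6295


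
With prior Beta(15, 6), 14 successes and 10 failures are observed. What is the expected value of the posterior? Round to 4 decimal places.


Posterior = Beta(29, 16)
E[theta] = alpha/(alpha+beta)
= 29/45 = 0.6444

0.6444


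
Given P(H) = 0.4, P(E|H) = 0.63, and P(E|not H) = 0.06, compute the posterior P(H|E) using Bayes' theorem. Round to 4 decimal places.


By Bayes' theorem: P(H|E) = P(E|H)*P(H) / P(E)
P(E) = P(E|H)*P(H) + P(E|not H)*P(not H)
P(E) = 0.63*0.4 + 0.06*0.6 = 0.288
P(H|E) = 0.63*0.4 / 0.288 = 0.875

0.875


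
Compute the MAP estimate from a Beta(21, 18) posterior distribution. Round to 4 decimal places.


MAP = mode of Beta distribution
= (alpha - 1)/(alpha + beta - 2)
= (21-1)/(21+18-2)
= 20/37 = 0.5405

0.5405
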